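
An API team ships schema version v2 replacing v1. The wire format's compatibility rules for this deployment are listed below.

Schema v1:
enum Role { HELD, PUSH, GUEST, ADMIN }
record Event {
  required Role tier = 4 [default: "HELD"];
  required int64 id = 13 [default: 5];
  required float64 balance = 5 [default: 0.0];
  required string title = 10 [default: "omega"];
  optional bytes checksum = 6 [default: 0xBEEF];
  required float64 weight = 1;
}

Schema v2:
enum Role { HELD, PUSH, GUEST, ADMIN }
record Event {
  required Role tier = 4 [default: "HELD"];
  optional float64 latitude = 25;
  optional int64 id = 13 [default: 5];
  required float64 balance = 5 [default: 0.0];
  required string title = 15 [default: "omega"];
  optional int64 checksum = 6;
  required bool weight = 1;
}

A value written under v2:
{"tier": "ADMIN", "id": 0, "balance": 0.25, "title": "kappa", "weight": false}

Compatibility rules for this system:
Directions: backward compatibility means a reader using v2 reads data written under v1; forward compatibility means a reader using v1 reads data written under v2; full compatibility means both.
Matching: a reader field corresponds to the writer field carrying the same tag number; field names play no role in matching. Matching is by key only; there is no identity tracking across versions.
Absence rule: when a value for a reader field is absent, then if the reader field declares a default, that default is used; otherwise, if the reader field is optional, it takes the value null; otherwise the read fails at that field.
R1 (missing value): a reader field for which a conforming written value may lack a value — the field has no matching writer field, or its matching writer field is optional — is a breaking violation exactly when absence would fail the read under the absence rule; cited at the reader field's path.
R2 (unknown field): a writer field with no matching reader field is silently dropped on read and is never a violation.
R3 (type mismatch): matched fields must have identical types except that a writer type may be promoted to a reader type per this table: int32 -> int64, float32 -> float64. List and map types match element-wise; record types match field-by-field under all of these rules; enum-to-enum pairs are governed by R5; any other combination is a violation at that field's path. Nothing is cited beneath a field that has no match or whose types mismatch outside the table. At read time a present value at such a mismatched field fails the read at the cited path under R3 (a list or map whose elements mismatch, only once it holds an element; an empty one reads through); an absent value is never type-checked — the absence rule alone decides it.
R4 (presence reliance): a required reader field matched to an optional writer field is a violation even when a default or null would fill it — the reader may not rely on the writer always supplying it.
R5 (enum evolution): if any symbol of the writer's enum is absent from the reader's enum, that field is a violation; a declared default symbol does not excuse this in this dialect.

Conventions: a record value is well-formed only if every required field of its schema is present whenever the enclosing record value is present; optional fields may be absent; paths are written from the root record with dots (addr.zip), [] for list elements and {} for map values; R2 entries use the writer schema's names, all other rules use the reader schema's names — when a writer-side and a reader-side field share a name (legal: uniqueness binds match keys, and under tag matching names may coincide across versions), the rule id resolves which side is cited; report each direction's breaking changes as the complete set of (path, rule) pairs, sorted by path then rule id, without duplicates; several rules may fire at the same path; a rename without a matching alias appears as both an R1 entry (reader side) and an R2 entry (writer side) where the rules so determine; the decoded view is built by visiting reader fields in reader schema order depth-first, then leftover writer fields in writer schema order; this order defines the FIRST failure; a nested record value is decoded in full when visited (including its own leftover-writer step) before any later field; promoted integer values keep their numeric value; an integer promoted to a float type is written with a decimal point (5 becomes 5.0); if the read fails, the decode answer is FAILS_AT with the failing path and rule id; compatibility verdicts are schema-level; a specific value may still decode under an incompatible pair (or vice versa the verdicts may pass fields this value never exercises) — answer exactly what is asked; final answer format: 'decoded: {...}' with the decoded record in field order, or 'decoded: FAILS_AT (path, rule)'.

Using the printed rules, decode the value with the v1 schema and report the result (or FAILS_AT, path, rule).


each type pair in Event: writer, then reader
decoding the Event value with the v1 reader:
  tier := "ADMIN"
  id := 0
  balance := 0.25
  title := "omega" (absent -> default)
  checksum := 0xBEEF (absent -> default)
  read fails at weight under R3
  => FAILS_AT (weight, R3)
diffs on Event not affecting the asked answer:
  field id in record Event: required changed to optional -> a verdict-level change on Event — the shown value reads the same
  added field latitude to record Event: optional float64, tag 25 (in v2 it sits immediately before id) -> fires no rule on Event under this dialect and leaves the result unchanged
  field title in record Event: tag 10 changed to 15 -> fires no rule on Event under this dialect and leaves the result unchanged
  field checksum in record Event: type bytes changed to int64 (its default is dropped) -> a verdict-level change on Event — the shown value reads the same

decoded: FAILS_AT (weight, R3)


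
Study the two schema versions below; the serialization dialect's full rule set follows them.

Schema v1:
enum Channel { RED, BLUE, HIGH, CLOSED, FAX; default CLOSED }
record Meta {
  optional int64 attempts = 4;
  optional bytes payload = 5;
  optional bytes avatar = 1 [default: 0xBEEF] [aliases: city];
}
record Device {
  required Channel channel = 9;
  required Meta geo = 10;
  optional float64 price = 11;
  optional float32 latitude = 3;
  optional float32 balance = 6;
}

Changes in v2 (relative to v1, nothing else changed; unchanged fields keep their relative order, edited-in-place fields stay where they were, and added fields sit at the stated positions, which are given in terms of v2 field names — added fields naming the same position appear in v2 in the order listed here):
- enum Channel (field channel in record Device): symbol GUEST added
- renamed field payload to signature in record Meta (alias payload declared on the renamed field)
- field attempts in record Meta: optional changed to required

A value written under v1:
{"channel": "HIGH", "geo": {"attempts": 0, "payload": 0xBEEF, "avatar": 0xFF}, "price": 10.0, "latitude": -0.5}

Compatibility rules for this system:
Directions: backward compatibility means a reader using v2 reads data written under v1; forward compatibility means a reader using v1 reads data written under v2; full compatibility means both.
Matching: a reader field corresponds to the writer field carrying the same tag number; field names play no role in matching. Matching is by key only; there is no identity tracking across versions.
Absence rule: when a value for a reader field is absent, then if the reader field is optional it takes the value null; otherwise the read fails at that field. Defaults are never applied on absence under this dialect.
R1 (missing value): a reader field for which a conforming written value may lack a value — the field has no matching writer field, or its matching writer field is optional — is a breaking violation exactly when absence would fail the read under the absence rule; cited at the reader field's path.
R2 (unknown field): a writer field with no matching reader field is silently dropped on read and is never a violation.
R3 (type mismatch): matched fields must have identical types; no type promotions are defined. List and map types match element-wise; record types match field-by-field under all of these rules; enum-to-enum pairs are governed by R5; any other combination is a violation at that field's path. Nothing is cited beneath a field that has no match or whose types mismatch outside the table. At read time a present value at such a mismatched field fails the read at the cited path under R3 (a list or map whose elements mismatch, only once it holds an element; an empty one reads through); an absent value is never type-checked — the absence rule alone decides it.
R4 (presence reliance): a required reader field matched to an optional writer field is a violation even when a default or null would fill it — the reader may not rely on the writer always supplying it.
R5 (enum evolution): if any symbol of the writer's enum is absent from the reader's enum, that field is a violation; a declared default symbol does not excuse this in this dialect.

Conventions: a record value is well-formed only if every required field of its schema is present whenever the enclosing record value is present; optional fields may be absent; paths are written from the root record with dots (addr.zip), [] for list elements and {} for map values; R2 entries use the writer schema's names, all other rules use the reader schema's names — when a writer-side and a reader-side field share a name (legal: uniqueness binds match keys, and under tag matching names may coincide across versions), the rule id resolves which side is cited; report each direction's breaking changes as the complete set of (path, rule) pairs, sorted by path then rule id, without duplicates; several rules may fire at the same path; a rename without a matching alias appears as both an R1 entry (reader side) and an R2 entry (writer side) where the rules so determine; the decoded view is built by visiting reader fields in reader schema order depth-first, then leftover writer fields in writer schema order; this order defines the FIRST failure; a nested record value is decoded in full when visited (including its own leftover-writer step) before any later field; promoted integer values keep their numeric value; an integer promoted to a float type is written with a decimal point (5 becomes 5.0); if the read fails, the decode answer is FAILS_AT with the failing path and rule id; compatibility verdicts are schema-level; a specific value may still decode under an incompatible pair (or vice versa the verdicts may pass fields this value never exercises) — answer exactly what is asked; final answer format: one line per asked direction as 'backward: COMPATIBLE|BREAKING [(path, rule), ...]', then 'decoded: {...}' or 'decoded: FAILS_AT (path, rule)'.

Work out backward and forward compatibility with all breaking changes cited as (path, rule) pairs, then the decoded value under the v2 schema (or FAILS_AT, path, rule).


backward: BREAKING [(geo.attempts, R1), (geo.attempts, R4)]; forward: BREAKING [(channel, R5)]; decoded: {"channel": "HIGH", "geo": {"attempts": 0, "signature": 0xBEEF, "avatar": 0xFF}, "price": 10.0, "latitude": -0.5, "balance": null}

arrows below run writer -> reader for Device
checking backward for Device: reader v2 against writer v1:
  channel: paired with writer channel (Channel -> Channel; writer required)
  geo: paired with writer geo (Meta -> Meta; writer required)
  price: paired with writer price (float64 -> float64; writer optional)
  latitude: paired with writer latitude (float32 -> float32; writer optional)
  balance: paired with writer balance (float32 -> float32; writer optional)
  geo.attempts: paired with writer geo.attempts (int64 -> int64; writer optional)
  geo.signature: paired with writer geo.payload (bytes -> bytes; writer optional)
  geo.avatar: paired with writer geo.avatar (bytes -> bytes; writer optional)
  violation R1 at geo.attempts
  violation R4 at geo.attempts
  => 2 violation(s): backward is BREAKING for Device
checking forward for Device: reader v1 against writer v2:
  channel: paired with writer channel (Channel -> Channel; writer required)
  geo: paired with writer geo (Meta -> Meta; writer required)
  price: paired with writer price (float64 -> float64; writer optional)
  latitude: paired with writer latitude (float32 -> float32; writer optional)
  balance: paired with writer balance (float32 -> float32; writer optional)
  geo.attempts: paired with writer geo.attempts (int64 -> int64; writer required)
  geo.payload: paired with writer geo.signature (bytes -> bytes; writer optional)
  geo.avatar: paired with writer geo.avatar (bytes -> bytes; writer optional)
  violation R5 at channel
  => 1 violation(s): forward is BREAKING for Device
decode walk for Device under reader schema v2:
  channel := "HIGH"
  geo.attempts := 0
  geo.signature := 0xBEEF (from writer payload)
  geo.avatar := 0xFF
  price := 10.0
  latitude := -0.5
  balance := null (not supplied -> null)
  => decoded: {"channel": "HIGH", "geo": {"attempts": 0, "signature": 0xBEEF, "avatar": 0xFF}, "price": 10.0, "latitude": -0.5, "balance": null}


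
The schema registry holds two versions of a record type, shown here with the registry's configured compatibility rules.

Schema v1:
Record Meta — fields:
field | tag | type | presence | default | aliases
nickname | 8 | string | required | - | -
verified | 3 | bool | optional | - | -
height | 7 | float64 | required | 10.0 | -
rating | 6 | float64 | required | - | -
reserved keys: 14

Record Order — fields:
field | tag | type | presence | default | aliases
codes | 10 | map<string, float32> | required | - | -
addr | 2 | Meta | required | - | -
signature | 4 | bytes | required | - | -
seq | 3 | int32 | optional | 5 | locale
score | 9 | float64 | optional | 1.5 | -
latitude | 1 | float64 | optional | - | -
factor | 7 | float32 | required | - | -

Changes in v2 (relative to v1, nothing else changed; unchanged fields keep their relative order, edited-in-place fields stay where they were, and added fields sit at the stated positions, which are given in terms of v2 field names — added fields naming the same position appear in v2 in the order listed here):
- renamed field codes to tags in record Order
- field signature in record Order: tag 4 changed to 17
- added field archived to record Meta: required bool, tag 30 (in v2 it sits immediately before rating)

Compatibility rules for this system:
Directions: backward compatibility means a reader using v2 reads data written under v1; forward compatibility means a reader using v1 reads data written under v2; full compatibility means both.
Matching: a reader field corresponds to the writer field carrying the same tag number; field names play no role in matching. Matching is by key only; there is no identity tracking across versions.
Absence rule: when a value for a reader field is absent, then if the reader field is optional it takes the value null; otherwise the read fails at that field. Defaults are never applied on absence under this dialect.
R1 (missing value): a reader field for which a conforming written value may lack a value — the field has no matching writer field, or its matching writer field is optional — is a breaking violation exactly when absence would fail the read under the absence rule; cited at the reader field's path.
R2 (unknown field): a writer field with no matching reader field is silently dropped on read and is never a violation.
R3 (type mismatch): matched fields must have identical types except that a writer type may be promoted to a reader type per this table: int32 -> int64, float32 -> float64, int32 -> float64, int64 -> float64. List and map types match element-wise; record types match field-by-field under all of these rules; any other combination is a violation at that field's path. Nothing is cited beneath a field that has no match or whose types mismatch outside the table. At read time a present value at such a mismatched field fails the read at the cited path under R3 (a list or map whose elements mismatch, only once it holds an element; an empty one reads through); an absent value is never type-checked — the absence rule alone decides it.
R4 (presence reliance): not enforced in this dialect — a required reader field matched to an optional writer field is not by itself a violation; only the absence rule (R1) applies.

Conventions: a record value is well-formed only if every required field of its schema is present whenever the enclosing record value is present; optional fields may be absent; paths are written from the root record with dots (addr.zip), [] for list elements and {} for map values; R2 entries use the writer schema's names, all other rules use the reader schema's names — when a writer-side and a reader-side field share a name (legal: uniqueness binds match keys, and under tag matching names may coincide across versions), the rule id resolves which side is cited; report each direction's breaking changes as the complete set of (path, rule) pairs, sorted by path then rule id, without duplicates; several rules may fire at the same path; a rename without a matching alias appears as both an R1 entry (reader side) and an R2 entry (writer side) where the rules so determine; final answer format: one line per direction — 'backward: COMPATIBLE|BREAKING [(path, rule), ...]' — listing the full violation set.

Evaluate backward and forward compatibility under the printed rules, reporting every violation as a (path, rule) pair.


backward: BREAKING [(addr.archived, R1), (signature, R1)]; forward: BREAKING [(signature, R1)]

arrows below run writer -> reader for Order
backward pass over Order, reader schema v2, writer schema v1:
  map<string, float32> -> map<string, float32>, writer required: tags aligns to codes
  Meta -> Meta, writer required: addr aligns to addr
  signature has no writer counterpart
  int32 -> int32, writer optional: seq aligns to seq
  float64 -> float64, writer optional: score aligns to score
  float64 -> float64, writer optional: latitude aligns to latitude
  float32 -> float32, writer required: factor aligns to factor
  writer signature: unknown to reader
  string -> string, writer required: addr.nickname aligns to addr.nickname
  bool -> bool, writer optional: addr.verified aligns to addr.verified
  float64 -> float64, writer required: addr.height aligns to addr.height
  addr.archived has no writer counterpart
  float64 -> float64, writer required: addr.rating aligns to addr.rating
  R1 fires at addr.archived
  R1 fires at signature
  => 2 violation(s): backward is BREAKING for Order
forward pass over Order, reader schema v1, writer schema v2:
  map<string, float32> -> map<string, float32>, writer required: codes aligns to tags
  Meta -> Meta, writer required: addr aligns to addr
  signature has no writer counterpart
  int32 -> int32, writer optional: seq aligns to seq
  float64 -> float64, writer optional: score aligns to score
  float64 -> float64, writer optional: latitude aligns to latitude
  float32 -> float32, writer required: factor aligns to factor
  writer signature: unknown to reader
  string -> string, writer required: addr.nickname aligns to addr.nickname
  bool -> bool, writer optional: addr.verified aligns to addr.verified
  float64 -> float64, writer required: addr.height aligns to addr.height
  float64 -> float64, writer required: addr.rating aligns to addr.rating
  writer addr.archived: unknown to reader
  R1 fires at signature
  => 1 violation(s): forward is BREAKING for Order


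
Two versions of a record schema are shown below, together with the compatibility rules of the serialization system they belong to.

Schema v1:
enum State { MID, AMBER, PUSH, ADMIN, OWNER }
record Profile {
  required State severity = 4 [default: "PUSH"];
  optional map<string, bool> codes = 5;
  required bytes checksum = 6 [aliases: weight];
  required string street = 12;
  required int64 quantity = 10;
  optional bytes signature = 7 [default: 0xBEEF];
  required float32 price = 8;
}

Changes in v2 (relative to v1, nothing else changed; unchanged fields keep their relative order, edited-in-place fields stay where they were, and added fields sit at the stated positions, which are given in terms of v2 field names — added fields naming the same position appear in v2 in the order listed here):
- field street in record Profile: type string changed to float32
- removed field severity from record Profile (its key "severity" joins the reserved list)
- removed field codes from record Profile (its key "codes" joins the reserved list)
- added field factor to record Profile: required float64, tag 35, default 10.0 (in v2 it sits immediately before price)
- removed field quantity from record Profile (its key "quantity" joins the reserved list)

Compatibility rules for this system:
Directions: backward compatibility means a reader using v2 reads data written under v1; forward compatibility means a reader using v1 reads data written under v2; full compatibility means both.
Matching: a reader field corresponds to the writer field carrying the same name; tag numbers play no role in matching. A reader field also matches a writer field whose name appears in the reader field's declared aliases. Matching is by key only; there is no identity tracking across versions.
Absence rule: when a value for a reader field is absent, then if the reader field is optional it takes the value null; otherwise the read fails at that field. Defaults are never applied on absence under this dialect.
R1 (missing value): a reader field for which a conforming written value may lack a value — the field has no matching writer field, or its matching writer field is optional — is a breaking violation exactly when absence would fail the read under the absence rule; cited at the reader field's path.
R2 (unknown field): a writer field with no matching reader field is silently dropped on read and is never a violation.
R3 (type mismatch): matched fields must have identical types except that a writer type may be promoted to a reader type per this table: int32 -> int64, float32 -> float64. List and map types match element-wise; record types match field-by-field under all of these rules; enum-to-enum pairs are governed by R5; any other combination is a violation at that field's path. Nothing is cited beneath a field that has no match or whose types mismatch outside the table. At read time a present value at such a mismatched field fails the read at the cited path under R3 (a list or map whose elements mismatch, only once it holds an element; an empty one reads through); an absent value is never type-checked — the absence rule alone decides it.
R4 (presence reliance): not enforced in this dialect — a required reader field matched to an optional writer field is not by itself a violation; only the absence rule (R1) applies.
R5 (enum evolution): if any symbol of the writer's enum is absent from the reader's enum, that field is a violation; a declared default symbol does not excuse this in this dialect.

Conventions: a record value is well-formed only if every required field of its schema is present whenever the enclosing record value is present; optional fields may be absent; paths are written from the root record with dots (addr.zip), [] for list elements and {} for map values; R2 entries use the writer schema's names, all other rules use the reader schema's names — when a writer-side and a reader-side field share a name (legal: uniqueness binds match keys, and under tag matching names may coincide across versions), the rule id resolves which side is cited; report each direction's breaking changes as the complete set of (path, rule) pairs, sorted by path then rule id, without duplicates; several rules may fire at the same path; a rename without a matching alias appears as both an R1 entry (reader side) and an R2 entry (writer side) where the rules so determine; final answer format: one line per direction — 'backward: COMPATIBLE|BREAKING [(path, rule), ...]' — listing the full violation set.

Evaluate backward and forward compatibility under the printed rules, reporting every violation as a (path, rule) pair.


arrows below run writer -> reader for Profile
backward for Profile (reader v2, writer v1):
  checksum: bytes -> bytes, writer required; from checksum
  street: string -> float32, writer required; from street
  signature: bytes -> bytes, writer optional; from signature
  no writer field matches reader factor
  price: float32 -> float32, writer required; from price
  leftover writer field: severity
  leftover writer field: codes
  leftover writer field: quantity
  rule R1 violated at factor
  rule R3 violated at street
  => backward verdict for Profile: BREAKING, 2 violation(s)
forward for Profile (reader v1, writer v2):
  no writer field matches reader severity
  no writer field matches reader codes
  checksum: bytes -> bytes, writer required; from checksum
  street: float32 -> string, writer required; from street
  no writer field matches reader quantity
  signature: bytes -> bytes, writer optional; from signature
  price: float32 -> float32, writer required; from price
  leftover writer field: factor
  rule R1 violated at quantity
  rule R1 violated at severity
  rule R3 violated at street
  => forward verdict for Profile: BREAKING, 3 violation(s)

backward: BREAKING [(factor, R1), (street, R3)]; forward: BREAKING [(quantity, R1), (severity, R1), (street, R3)]


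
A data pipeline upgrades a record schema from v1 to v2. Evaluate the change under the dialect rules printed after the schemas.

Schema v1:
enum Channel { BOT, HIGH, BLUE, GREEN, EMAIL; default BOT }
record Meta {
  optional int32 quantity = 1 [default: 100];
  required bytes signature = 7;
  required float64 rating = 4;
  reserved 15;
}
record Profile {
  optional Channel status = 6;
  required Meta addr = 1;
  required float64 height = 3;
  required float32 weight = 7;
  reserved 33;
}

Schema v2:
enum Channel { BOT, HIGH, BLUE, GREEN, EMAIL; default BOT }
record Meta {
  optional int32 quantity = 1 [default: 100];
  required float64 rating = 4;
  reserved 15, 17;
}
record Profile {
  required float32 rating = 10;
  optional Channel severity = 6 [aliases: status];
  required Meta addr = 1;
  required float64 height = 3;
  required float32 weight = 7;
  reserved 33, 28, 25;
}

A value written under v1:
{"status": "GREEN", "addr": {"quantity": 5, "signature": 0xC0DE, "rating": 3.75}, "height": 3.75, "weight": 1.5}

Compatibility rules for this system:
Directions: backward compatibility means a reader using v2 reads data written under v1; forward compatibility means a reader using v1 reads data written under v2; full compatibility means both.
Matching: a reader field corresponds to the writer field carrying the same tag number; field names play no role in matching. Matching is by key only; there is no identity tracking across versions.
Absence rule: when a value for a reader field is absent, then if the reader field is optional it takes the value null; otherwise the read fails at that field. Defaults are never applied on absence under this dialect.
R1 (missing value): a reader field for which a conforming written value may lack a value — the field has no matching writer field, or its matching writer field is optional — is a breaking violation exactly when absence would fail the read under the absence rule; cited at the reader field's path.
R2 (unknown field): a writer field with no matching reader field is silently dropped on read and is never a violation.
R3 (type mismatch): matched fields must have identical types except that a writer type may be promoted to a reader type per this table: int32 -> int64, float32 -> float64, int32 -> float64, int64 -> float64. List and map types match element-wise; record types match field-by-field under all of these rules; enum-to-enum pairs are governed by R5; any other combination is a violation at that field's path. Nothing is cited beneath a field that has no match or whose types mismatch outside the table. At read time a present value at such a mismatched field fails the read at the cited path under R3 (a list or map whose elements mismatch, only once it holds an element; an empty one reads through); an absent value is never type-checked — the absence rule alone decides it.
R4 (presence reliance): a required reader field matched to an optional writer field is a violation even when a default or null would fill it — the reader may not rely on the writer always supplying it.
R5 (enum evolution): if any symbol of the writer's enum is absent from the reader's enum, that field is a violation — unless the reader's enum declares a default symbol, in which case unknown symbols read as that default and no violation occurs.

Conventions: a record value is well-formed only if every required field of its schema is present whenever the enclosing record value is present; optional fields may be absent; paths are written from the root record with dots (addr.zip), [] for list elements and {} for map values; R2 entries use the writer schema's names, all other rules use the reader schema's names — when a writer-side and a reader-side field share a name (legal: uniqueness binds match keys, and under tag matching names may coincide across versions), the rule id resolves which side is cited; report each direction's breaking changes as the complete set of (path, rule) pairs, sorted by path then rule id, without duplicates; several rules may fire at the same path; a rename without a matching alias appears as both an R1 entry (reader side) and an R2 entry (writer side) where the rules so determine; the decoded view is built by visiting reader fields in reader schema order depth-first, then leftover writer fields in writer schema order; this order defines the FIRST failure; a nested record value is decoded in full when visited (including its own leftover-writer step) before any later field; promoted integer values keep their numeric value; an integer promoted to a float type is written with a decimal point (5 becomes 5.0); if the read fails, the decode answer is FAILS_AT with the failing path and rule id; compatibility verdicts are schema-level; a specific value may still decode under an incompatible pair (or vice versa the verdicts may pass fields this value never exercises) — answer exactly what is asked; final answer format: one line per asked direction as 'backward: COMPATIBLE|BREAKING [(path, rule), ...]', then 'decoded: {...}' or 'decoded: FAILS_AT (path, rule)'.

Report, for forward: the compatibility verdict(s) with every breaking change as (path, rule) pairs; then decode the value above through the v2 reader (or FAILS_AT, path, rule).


forward: BREAKING [(addr.signature, R1)]; decoded: FAILS_AT (rating, R1)

in Profile below, arrows point writer -> reader
forward on Profile — v1 reading data written by v2:
  status <- severity (Channel -> Channel, writer optional)
  addr <- addr (Meta -> Meta, writer required)
  height <- height (float64 -> float64, writer required)
  weight <- weight (float32 -> float32, writer required)
  writer rating: unknown to reader
  addr.quantity <- addr.quantity (int32 -> int32, writer optional)
  no writer field matches reader addr.signature
  addr.rating <- addr.rating (float64 -> float64, writer required)
  violation R1 at addr.signature
  => forward: BREAKING (1)
decoding the Profile value with the v2 reader:
  read fails at rating under R1 (no fill)
  => FAILS_AT (rating, R1)
diffs on Profile not affecting the asked answer:
  renamed field status to severity in record Profile (alias status declared on the renamed field) -> inert for the asked Profile verdict: nothing fires


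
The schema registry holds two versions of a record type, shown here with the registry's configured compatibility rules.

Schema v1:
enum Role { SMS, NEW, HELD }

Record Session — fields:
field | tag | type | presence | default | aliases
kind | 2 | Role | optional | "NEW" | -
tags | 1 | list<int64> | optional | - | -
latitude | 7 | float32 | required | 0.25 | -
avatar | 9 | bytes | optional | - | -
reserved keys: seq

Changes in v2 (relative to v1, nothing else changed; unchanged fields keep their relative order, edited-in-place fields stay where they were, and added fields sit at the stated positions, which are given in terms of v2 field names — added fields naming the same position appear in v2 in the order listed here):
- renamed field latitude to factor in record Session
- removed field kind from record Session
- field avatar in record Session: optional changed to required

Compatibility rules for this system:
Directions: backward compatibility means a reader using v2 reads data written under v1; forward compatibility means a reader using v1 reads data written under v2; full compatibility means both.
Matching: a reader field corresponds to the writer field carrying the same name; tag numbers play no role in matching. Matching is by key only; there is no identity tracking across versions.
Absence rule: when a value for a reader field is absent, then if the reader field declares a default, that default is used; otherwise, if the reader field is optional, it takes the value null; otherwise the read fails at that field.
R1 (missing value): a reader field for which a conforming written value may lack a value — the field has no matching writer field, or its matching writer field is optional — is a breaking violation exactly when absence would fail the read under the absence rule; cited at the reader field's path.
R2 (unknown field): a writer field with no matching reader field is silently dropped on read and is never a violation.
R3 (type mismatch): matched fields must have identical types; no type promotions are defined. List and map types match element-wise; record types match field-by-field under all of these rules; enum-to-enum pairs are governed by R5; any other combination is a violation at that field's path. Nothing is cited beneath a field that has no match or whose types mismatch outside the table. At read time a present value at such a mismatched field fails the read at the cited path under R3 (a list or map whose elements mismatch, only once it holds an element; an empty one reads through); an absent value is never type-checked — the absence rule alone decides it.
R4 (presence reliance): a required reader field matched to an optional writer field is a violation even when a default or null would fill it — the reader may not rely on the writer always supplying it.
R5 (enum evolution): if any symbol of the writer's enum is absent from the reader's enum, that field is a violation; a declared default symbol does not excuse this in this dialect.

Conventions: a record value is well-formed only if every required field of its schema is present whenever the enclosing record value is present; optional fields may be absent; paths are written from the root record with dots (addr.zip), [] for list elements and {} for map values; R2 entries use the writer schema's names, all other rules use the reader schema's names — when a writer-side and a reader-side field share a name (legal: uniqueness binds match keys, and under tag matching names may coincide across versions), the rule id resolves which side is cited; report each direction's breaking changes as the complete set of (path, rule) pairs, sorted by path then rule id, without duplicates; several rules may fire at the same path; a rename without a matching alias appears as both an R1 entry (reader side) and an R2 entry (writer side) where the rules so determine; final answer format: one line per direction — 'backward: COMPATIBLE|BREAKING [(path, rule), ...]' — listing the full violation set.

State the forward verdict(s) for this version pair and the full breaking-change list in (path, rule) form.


forward: COMPATIBLE []

arrows below run writer -> reader for Session
forward pass over Session, reader schema v1, writer schema v2:
  kind: no writer-side match
  tags <- tags (list<int64> -> list<int64>, writer optional)
  latitude: no writer-side match
  avatar <- avatar (bytes -> bytes, writer required)
  writer factor: unknown to reader
  nothing fires on Session: forward is COMPATIBLE
checking off the Session differences that do not matter here:
  renamed field latitude to factor in record Session -> no rule fires on it in Session's dialect; the asked verdict holds
  removed field kind from record Session -> no rule fires on it in Session's dialect; the asked verdict holds
  field avatar in record Session: optional changed to required -> its effect on Session is confined to the backward direction, not asked


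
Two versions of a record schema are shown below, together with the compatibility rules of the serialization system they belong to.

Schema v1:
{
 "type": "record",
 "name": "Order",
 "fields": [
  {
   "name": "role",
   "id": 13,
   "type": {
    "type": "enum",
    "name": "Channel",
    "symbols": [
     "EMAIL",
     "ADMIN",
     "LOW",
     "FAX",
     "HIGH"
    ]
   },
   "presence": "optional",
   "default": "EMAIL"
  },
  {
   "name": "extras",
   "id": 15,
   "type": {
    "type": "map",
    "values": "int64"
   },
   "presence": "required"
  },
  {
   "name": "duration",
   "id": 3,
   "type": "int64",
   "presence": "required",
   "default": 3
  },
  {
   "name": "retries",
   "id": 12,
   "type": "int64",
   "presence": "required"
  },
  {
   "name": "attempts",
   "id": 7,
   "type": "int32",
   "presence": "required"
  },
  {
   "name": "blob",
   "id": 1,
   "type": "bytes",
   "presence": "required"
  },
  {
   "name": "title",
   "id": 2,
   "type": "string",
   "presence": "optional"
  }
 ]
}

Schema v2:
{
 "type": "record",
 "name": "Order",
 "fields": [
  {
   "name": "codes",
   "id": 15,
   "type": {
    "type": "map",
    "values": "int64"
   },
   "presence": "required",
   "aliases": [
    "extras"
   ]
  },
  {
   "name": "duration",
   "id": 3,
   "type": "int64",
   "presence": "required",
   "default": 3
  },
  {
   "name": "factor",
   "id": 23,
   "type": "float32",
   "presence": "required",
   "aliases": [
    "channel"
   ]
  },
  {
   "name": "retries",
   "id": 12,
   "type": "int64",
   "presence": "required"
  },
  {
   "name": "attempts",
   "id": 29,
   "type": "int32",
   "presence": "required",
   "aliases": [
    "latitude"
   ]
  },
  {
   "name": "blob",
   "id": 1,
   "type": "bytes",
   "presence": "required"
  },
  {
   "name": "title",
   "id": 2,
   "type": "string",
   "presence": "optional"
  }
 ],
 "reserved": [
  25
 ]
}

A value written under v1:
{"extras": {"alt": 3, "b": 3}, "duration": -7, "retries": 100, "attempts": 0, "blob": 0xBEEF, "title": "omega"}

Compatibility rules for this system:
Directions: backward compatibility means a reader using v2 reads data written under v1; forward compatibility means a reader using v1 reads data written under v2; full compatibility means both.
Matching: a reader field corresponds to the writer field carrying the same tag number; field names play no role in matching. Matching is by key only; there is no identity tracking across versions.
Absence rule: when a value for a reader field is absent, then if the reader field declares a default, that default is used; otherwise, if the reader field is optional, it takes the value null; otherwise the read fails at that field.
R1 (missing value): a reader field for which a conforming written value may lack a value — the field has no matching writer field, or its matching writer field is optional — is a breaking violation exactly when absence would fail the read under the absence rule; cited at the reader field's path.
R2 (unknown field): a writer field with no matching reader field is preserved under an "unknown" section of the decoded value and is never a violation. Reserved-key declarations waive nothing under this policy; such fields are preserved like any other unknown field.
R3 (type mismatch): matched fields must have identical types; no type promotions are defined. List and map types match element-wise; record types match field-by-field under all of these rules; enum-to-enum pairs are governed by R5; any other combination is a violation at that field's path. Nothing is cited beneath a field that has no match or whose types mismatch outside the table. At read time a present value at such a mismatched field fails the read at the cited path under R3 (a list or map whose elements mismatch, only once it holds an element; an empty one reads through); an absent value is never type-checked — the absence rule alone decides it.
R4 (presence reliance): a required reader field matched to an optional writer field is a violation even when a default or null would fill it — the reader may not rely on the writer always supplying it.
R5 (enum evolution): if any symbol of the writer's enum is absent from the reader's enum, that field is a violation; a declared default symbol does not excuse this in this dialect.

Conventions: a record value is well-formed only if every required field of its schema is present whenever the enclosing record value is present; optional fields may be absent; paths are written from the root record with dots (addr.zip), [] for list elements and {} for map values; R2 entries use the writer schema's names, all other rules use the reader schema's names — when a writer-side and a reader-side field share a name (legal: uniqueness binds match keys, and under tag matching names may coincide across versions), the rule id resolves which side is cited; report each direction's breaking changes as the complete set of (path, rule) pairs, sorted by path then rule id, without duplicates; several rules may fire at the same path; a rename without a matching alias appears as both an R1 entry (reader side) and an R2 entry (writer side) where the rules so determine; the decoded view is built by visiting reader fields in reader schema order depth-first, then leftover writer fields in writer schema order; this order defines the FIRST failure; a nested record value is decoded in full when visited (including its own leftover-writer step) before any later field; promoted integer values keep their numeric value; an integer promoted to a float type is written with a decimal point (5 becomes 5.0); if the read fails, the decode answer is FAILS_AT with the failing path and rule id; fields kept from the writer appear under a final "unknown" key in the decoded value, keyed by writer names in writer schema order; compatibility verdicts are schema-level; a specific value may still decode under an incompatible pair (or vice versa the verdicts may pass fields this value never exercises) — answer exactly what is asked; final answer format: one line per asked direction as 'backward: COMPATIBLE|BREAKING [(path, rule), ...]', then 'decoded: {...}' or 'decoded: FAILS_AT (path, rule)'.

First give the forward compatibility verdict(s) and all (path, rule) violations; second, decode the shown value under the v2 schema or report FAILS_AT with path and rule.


forward: BREAKING [(attempts, R1)]; decoded: FAILS_AT (factor, R1)

the writer's type comes first in each Order pair
forward on Order — v1 reading data written by v2:
  role has no writer counterpart
  extras: paired with writer codes (map<string, int64> -> map<string, int64>; writer required)
  duration: paired with writer duration (int64 -> int64; writer required)
  retries: paired with writer retries (int64 -> int64; writer required)
  attempts has no writer counterpart
  blob: paired with writer blob (bytes -> bytes; writer required)
  title: paired with writer title (string -> string; writer optional)
  writer field factor has no reader counterpart
  writer field attempts has no reader counterpart
  rule R1 violated at attempts
  forward on Order therefore BREAKING (1)
migrating the Order value to v2:
  codes := {"alt": 3, "b": 3} (from writer extras)
  duration := -7
  read fails at factor under R1 (no fill)
  => FAILS_AT (factor, R1)
remaining Order differences; none change what is asked:
  removed field role from record Order -> inert for the asked Order verdict: nothing fires
  renamed field extras to codes in record Order (alias extras declared on the renamed field) -> inert for the asked Order verdict: nothing fires
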